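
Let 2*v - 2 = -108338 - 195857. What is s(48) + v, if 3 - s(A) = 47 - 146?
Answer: -303989/2 ≈ -1.5199e+5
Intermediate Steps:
v = -304193/2 (v = 1 + (-108338 - 195857)/2 = 1 + (1/2)*(-304195) = 1 - 304195/2 = -304193/2 ≈ -1.5210e+5)
s(A) = 102 (s(A) = 3 - (47 - 146) = 3 - 1*(-99) = 3 + 99 = 102)
s(48) + v = 102 - 304193/2 = -303989/2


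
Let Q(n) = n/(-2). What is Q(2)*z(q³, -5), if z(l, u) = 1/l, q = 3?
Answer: -1/27 ≈ -0.037037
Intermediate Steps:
Q(n) = -n/2 (Q(n) = n*(-½) = -n/2)
Q(2)*z(q³, -5) = (-½*2)/(3³) = -1/27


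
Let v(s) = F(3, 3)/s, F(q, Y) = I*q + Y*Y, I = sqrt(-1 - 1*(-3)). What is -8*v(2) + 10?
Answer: -26 - 12*sqrt(2) ≈ -42.971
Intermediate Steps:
I = sqrt(2) (I = sqrt(-1 + 3) = sqrt(2) ≈ 1.4142)
F(q, Y) = Y**2 + q*sqrt(2) (F(q, Y) = sqrt(2)*q + Y*Y = q*sqrt(2) + Y**2 = Y**2 + q*sqrt(2))
v(s) = (9 + 3*sqrt(2))/s (v(s) = (3**2 + 3*sqrt(2))/s = (9 + 3*sqrt(2))/s)
-8*v(2) + 10 = -24*(3 + sqrt(2))/2 + 10 = -8*(9/2 + 3*sqrt(2)/2) + 10 = (-36 - 12*sqrt(2)) + 10 = -26 - 12*sqrt(2)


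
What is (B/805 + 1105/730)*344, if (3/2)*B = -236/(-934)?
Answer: 42876050092/82329765 ≈ 520.78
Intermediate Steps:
B = 236/1401 (B = 2*(-236/(-934))/3 = 2*(-236*(-1/934))/3 = (2/3)*(118/467) = 236/1401 ≈ 0.16845)
(B/805 + 1105/730)*344 = ((236/1401)/805 + 1105/730)*344 = ((236/1401)*(1/805) + 1105*(1/730))*344 = (236/1127805 + 221/146)*344 = (249279361/164659530)*344 = 42876050092/82329765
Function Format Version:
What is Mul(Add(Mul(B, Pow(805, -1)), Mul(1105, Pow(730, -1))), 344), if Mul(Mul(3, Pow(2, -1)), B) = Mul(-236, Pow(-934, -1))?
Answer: Rational(42876050092, 82329765) ≈ 520.78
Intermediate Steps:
B = Rational(236, 1401) (B = Mul(Rational(2, 3), Mul(-236, Pow(-934, -1))) = Mul(Rational(2, 3), Mul(-236, Rational(-1, 934))) = Mul(Rational(2, 3), Rational(118, 467)) = Rational(236, 1401) ≈ 0.16845)
Mul(Add(Mul(B, Pow(805, -1)), Mul(1105, Pow(730, -1))), 344) = Mul(Add(Mul(Rational(236, 1401), Pow(805, -1)), Mul(1105, Pow(730, -1))), 344) = Mul(Add(Mul(Rational(236, 1401), Rational(1, 805)), Mul(1105, Rational(1, 730))), 344) = Mul(Add(Rational(236, 1127805), Rational(221, 146)), 344) = Mul(Rational(249279361, 164659530), 344) = Rational(42876050092, 82329765)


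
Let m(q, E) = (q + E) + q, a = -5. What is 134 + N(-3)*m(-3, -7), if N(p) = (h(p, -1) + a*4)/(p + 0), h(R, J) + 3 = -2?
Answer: 77/3 ≈ 25.667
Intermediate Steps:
h(R, J) = -5 (h(R, J) = -3 - 2 = -5)
m(q, E) = E + 2*q (m(q, E) = (E + q) + q = E + 2*q)
N(p) = -25/p (N(p) = (-5 - 5*4)/(p + 0) = (-5 - 20)/p = -25/p)
134 + N(-3)*m(-3, -7) = 134 + (-25/(-3))*(-7 + 2*(-3)) = 134 + (-25*(-⅓))*(-7 - 6) = 134 + (25/3)*(-13) = 134 - 325/3 = 77/3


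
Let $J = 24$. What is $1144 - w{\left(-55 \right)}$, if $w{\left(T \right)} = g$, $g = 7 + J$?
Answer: $1113$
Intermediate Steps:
$g = 31$ ($g = 7 + 24 = 31$)
$w{\left(T \right)} = 31$
$1144 - w{\left(-55 \right)} = 1144 - 31 = 1113$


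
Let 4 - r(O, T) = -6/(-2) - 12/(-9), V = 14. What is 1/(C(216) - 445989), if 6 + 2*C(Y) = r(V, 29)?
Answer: -6/2675953 ≈ -2.2422e-6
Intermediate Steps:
r(O, T) = -⅓ (r(O, T) = 4 - (-6/(-2) - 12/(-9)) = 4 - (-6*(-½) - 12*(-⅑)) = 4 - (3 + 4/3) = 4 - 1*13/3 = 4 - 13/3 = -⅓)
C(Y) = -19/6 (C(Y) = -3 + (½)*(-⅓) = -3 - ⅙ = -19/6)
1/(C(216) - 445989) = 1/(-19/6 - 445989) = 1/(-2675953/6) = -6/2675953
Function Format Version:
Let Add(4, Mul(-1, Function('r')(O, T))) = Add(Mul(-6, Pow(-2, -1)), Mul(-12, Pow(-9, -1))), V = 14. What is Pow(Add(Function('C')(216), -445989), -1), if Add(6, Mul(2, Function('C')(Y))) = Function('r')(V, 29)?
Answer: Rational(-6, 2675953) ≈ -2.2422e-6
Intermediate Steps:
Function('r')(O, T) = Rational(-1, 3) (Function('r')(O, T) = Add(4, Mul(-1, Add(Mul(-6, Pow(-2, -1)), Mul(-12, Pow(-9, -1))))) = Add(4, Mul(-1, Add(Mul(-6, Rational(-1, 2)), Mul(-12, Rational(-1, 9))))) = Add(4, Mul(-1, Add(3, Rational(4, 3)))) = Add(4, Mul(-1, Rational(13, 3))) = Add(4, Rational(-13, 3)) = Rational(-1, 3))
Function('C')(Y) = Rational(-19, 6) (Function('C')(Y) = Add(-3, Mul(Rational(1, 2), Rational(-1, 3))) = Add(-3, Rational(-1, 6)) = Rational(-19, 6))
Pow(Add(Function('C')(216), -445989), -1) = Pow(Add(Rational(-19, 6), -445989), -1) = Pow(Rational(-2675953, 6), -1) = Rational(-6, 2675953)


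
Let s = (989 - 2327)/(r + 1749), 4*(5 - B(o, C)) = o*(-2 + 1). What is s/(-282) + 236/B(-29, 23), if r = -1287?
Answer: -6832003/65142 ≈ -104.88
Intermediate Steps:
B(o, C) = 5 + o/4 (B(o, C) = 5 - o*(-2 + 1)/4 = 5 - o*(-1)/4 = 5 - (-1)*o/4 = 5 + o/4)
s = -223/77 (s = (989 - 2327)/(-1287 + 1749) = -1338/462 = -1338*1/462 = -223/77 ≈ -2.8961)
s/(-282) + 236/B(-29, 23) = -223/77/(-282) + 236/(5 + (¼)*(-29)) = -223/77*(-1/282) + 236/(5 - 29/4) = 223/21714 + 236/(-9/4) = 223/21714 + 236*(-4/9) = 223/21714 - 944/9 = -6832003/65142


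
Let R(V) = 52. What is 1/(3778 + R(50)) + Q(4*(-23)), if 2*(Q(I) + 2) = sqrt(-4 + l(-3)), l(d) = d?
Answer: -7659/3830 + I*sqrt(7)/2 ≈ -1.9997 + 1.3229*I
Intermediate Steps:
Q(I) = -2 + I*sqrt(7)/2 (Q(I) = -2 + sqrt(-4 - 3)/2 = -2 + sqrt(-7)/2 = -2 + (I*sqrt(7))/2 = -2 + I*sqrt(7)/2)
1/(3778 + R(50)) + Q(4*(-23)) = 1/(3778 + 52) + (-2 + I*sqrt(7)/2) = 1/3830 + (-2 + I*sqrt(7)/2) = -7659/3830 + I*sqrt(7)/2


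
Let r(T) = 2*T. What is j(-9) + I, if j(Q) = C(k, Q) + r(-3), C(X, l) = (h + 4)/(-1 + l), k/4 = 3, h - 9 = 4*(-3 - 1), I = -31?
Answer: -367/10 ≈ -36.700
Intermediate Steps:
h = -7 (h = 9 + 4*(-3 - 1) = 9 + 4*(-4) = 9 - 16 = -7)
k = 12 (k = 4*3 = 12)
C(X, l) = -3/(-1 + l) (C(X, l) = (-7 + 4)/(-1 + l) = -3/(-1 + l))
j(Q) = -6 - 3/(-1 + Q) (j(Q) = -3/(-1 + Q) + 2*(-3) = -3/(-1 + Q) - 6 = -6 - 3/(-1 + Q))
j(-9) + I = 3*(1 - 2*(-9))/(-1 - 9) - 31 = 3*(1 + 18)/(-10) - 31 = 3*(-⅒)*19 - 31 = -57/10 - 31 = -367/10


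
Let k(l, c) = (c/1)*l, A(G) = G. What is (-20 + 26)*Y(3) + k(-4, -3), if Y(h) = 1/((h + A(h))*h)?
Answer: 37/3 ≈ 12.333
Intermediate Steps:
k(l, c) = c*l (k(l, c) = (c*1)*l = c*l)
Y(h) = 1/(2*h**2) (Y(h) = 1/((h + h)*h) = 1/(((2*h))*h) = (1/(2*h))/h = 1/(2*h**2))
(-20 + 26)*Y(3) + k(-4, -3) = (-20 + 26)*((1/2)/3**2) - 3*(-4) = 6*((1/2)*(1/9)) + 12 = 6*(1/18) + 12 = 1/3 + 12 = 37/3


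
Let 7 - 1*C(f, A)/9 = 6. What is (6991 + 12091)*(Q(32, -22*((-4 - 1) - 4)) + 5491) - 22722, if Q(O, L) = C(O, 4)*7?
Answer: 105958706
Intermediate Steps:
C(f, A) = 9 (C(f, A) = 63 - 9*6 = 63 - 54 = 9)
Q(O, L) = 63 (Q(O, L) = 9*7 = 63)
(6991 + 12091)*(Q(32, -22*((-4 - 1) - 4)) + 5491) - 22722 = (6991 + 12091)*(63 + 5491) - 22722 = 19082*5554 - 22722 = 105981428 - 22722 = 105958706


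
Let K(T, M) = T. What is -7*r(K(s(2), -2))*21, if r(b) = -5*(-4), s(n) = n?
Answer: -2940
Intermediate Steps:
r(b) = 20
-7*r(K(s(2), -2))*21 = -7*20*21 = -140*21 = -2940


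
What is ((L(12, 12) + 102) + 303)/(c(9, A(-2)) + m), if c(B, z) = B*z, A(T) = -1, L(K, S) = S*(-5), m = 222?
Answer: 115/71 ≈ 1.6197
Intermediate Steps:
L(K, S) = -5*S
((L(12, 12) + 102) + 303)/(c(9, A(-2)) + m) = ((-5*12 + 102) + 303)/(9*(-1) + 222) = ((-60 + 102) + 303)/(-9 + 222) = (42 + 303)/213 = 345*(1/213) = 115/71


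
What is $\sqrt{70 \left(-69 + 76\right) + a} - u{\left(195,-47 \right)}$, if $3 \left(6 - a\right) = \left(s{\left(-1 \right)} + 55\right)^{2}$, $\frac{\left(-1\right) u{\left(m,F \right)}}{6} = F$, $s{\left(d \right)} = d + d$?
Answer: $-282 + \frac{i \sqrt{3963}}{3} \approx -282.0 + 20.984 i$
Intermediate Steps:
$s{\left(d \right)} = 2 d$
$u{\left(m,F \right)} = - 6 F$
$a = - \frac{2791}{3}$ ($a = 6 - \frac{\left(2 \left(-1\right) + 55\right)^{2}}{3} = 6 - \frac{\left(-2 + 55\right)^{2}}{3} = 6 - \frac{53^{2}}{3} = 6 - \frac{2809}{3} = - \frac{2791}{3} \approx -930.33$)
$\sqrt{70 \left(-69 + 76\right) + a} - u{\left(195,-47 \right)} = \sqrt{70 \left(-69 + 76\right) - \frac{2791}{3}} - \left(-6\right) \left(-47\right) = \sqrt{70 \cdot 7 - \frac{2791}{3}} - 282 = \sqrt{490 - \frac{2791}{3}} - 282 = \sqrt{- \frac{1321}{3}} - 282 = \frac{i \sqrt{3963}}{3} - 282 = -282 + \frac{i \sqrt{3963}}{3}$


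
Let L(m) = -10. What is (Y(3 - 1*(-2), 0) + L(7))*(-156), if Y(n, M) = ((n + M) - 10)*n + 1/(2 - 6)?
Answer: 5499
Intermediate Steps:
Y(n, M) = -¼ + n*(-10 + M + n) (Y(n, M) = ((M + n) - 10)*n + 1/(-4) = (-10 + M + n)*n - ¼ = n*(-10 + M + n) - ¼ = -¼ + n*(-10 + M + n))
(Y(3 - 1*(-2), 0) + L(7))*(-156) = ((-¼ + (3 - 1*(-2))² - 10*(3 - 1*(-2)) + 0*(3 - 1*(-2))) - 10)*(-156) = ((-¼ + (3 + 2)² - 10*(3 + 2) + 0*(3 + 2)) - 10)*(-156) = ((-¼ + 5² - 10*5 + 0*5) - 10)*(-156) = ((-¼ + 25 - 50 + 0) - 10)*(-156) = (-101/4 - 10)*(-156) = -141/4*(-156) = 5499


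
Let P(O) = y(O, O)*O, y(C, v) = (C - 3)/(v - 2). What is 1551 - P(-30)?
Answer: 25311/16 ≈ 1581.9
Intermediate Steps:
y(C, v) = (-3 + C)/(-2 + v)
P(O) = O*(-3 + O)/(-2 + O) (P(O) = ((-3 + O)/(-2 + O))*O = O*(-3 + O)/(-2 + O))
1551 - P(-30) = 1551 - (-30)*(-3 - 30)/(-2 - 30) = 1551 - (-30)*(-33)/(-32) = 1551 - (-30)*(-1)*(-33)/32 = 1551 - 1*(-495/16) = 1551 + 495/16 = 25311/16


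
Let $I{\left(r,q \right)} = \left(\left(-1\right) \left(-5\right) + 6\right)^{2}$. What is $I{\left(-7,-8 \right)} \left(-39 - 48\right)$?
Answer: $-10527$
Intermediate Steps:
$I{\left(r,q \right)} = 121$ ($I{\left(r,q \right)} = \left(5 + 6\right)^{2} = 11^{2} = 121$)
$I{\left(-7,-8 \right)} \left(-39 - 48\right) = 121 \left(-39 - 48\right) = 121 \left(-87\right) = -10527$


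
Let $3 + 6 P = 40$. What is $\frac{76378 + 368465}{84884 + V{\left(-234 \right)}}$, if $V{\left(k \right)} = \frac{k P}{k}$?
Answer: $\frac{381294}{72763} \approx 5.2402$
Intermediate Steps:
$P = \frac{37}{6}$ ($P = - \frac{1}{2} + \frac{1}{6} \cdot 40 = - \frac{1}{2} + \frac{20}{3} = \frac{37}{6} \approx 6.1667$)
$V{\left(k \right)} = \frac{37}{6}$ ($V{\left(k \right)} = \frac{k \frac{37}{6}}{k} = \frac{\frac{37}{6} k}{k} = \frac{37}{6}$)
$\frac{76378 + 368465}{84884 + V{\left(-234 \right)}} = \frac{76378 + 368465}{84884 + \frac{37}{6}} = \frac{444843}{\frac{509341}{6}} = 444843 \cdot \frac{6}{509341} = \frac{381294}{72763}$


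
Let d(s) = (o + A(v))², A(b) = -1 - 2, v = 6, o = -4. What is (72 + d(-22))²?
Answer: 14641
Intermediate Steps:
A(b) = -3
d(s) = 49 (d(s) = (-4 - 3)² = (-7)² = 49)
(72 + d(-22))² = (72 + 49)² = 121² = 14641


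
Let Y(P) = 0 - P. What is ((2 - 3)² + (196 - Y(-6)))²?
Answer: 36481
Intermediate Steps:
Y(P) = -P
((2 - 3)² + (196 - Y(-6)))² = ((2 - 3)² + (196 - (-1)*(-6)))² = ((-1)² + (196 - 1*6))² = (1 + (196 - 6))² = (1 + 190)² = 191² = 36481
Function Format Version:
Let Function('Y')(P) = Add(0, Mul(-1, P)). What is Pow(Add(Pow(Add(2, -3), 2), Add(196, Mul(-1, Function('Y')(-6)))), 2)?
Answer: 36481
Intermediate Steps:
Function('Y')(P) = Mul(-1, P)
Pow(Add(Pow(Add(2, -3), 2), Add(196, Mul(-1, Function('Y')(-6)))), 2) = Pow(Add(Pow(Add(2, -3), 2), Add(196, Mul(-1, Mul(-1, -6)))), 2) = Pow(Add(Pow(-1, 2), Add(196, Mul(-1, 6))), 2) = Pow(Add(1, Add(196, -6)), 2) = Pow(Add(1, 190), 2) = Pow(191, 2) = 36481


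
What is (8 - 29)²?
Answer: 441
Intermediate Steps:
(8 - 29)² = (-21)² = 441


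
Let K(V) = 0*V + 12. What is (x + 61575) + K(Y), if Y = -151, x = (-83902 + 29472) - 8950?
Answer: -1793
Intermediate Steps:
x = -63380 (x = -54430 - 8950 = -63380)
K(V) = 12 (K(V) = 0 + 12 = 12)
(x + 61575) + K(Y) = (-63380 + 61575) + 12 = -1805 + 12 = -1793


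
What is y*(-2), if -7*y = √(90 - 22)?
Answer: 4*√17/7 ≈ 2.3561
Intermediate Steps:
y = -2*√17/7 (y = -√(90 - 22)/7 = -2*√17/7 ≈ -1.1780)
y*(-2) = -2*√17/7*(-2) = 4*√17/7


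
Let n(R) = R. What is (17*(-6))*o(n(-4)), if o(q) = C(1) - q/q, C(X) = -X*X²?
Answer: 204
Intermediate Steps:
C(X) = -X³
o(q) = -2 (o(q) = -1*1³ - q/q = -1*1 - 1*1 = -1 - 1 = -2)
(17*(-6))*o(n(-4)) = (17*(-6))*(-2) = -102*(-2) = 204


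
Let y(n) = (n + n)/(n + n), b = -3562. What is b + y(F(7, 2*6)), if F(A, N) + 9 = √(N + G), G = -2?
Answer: -3561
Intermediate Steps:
F(A, N) = -9 + √(-2 + N) (F(A, N) = -9 + √(N - 2) = -9 + √(-2 + N))
y(n) = 1 (y(n) = (2*n)/((2*n)) = (2*n)*(1/(2*n)) = 1)
b + y(F(7, 2*6)) = -3562 + 1 = -3561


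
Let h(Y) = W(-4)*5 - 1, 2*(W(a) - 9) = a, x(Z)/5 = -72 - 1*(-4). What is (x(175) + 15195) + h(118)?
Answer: 14889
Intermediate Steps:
x(Z) = -340 (x(Z) = 5*(-72 - 1*(-4)) = 5*(-72 + 4) = 5*(-68) = -340)
W(a) = 9 + a/2
h(Y) = 34 (h(Y) = (9 + (½)*(-4))*5 - 1 = (9 - 2)*5 - 1 = 7*5 - 1 = 35 - 1 = 34)
(x(175) + 15195) + h(118) = (-340 + 15195) + 34 = 14855 + 34 = 14889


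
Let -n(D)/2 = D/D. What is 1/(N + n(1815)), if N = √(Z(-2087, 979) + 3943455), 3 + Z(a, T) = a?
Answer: 2/3941361 + √3941365/3941361 ≈ 0.00050421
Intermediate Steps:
Z(a, T) = -3 + a
n(D) = -2 (n(D) = -2*D/D = -2*1 = -2)
N = √3941365 (N = √((-3 - 2087) + 3943455) = √(-2090 + 3943455) = √3941365 ≈ 1985.3)
1/(N + n(1815)) = 1/(√3941365 - 2) = 1/(-2 + √3941365)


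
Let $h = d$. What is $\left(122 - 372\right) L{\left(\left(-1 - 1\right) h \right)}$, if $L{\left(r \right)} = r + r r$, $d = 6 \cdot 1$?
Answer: $-33000$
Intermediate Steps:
$d = 6$
$h = 6$
$L{\left(r \right)} = r + r^{2}$
$\left(122 - 372\right) L{\left(\left(-1 - 1\right) h \right)} = \left(122 - 372\right) \left(-1 - 1\right) 6 \left(1 + \left(-1 - 1\right) 6\right) = - 250 \left(-2\right) 6 \left(1 - 12\right) = - 250 \left(- 12 \left(1 - 12\right)\right) = - 250 \left(\left(-12\right) \left(-11\right)\right) = \left(-250\right) 132 = -33000$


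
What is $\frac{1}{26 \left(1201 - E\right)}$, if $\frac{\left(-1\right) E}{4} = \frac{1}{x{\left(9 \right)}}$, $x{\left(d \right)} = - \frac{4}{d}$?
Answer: $\frac{1}{30992} \approx 3.2266 \cdot 10^{-5}$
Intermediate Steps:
$E = 9$ ($E = - \frac{4}{\left(-4\right) \frac{1}{9}} = - \frac{4}{- \frac{4}{9}} = \left(-4\right) \left(- \frac{9}{4}\right) = 9$)
$\frac{1}{26 \left(1201 - E\right)} = \frac{1}{26 \left(1201 - 9\right)} = \frac{1}{26 \cdot 1192} = \frac{1}{30992}$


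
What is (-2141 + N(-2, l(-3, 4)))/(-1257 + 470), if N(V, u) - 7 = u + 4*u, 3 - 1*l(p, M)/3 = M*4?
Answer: 2329/787 ≈ 2.9593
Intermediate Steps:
l(p, M) = 9 - 12*M (l(p, M) = 9 - 3*M*4 = 9 - 12*M)
N(V, u) = 7 + 5*u (N(V, u) = 7 + (u + 4*u) = 7 + 5*u)
(-2141 + N(-2, l(-3, 4)))/(-1257 + 470) = (-2141 + (7 + 5*(9 - 12*4)))/(-1257 + 470) = (-2141 + (7 + 5*(9 - 48)))/(-787) = (-2141 + (7 + 5*(-39)))*(-1/787) = (-2141 + (7 - 195))*(-1/787) = (-2141 - 188)*(-1/787) = -2329*(-1/787) = 2329/787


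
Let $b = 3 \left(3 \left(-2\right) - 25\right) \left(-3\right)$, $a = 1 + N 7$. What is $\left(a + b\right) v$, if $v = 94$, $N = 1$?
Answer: $26978$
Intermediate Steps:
$a = 8$ ($a = 1 + 1 \cdot 7 = 1 + 7 = 8$)
$b = 279$ ($b = 3 \left(-6 - 25\right) \left(-3\right) = 3 \left(-31\right) \left(-3\right) = \left(-93\right) \left(-3\right) = 279$)
$\left(a + b\right) v = \left(8 + 279\right) 94 = 287 \cdot 94 = 26978$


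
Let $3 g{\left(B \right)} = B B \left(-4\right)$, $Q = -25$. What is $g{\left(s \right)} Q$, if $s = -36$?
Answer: $43200$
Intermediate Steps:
$g{\left(B \right)} = - \frac{4 B^{2}}{3}$ ($g{\left(B \right)} = \frac{B B \left(-4\right)}{3} = \frac{B^{2} \left(-4\right)}{3} = \frac{\left(-4\right) B^{2}}{3} = - \frac{4 B^{2}}{3}$)
$g{\left(s \right)} Q = - \frac{4 \left(-36\right)^{2}}{3} \left(-25\right) = \left(- \frac{4}{3}\right) 1296 \left(-25\right) = \left(-1728\right) \left(-25\right) = 43200$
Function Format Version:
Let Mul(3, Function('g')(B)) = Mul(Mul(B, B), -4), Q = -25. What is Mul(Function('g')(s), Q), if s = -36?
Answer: 43200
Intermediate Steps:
Function('g')(B) = Mul(Rational(-4, 3), Pow(B, 2)) (Function('g')(B) = Mul(Rational(1, 3), Mul(Mul(B, B), -4)) = Mul(Rational(1, 3), Mul(Pow(B, 2), -4)) = Mul(Rational(1, 3), Mul(-4, Pow(B, 2))) = Mul(Rational(-4, 3), Pow(B, 2)))
Mul(Function('g')(s), Q) = Mul(Mul(Rational(-4, 3), Pow(-36, 2)), -25) = Mul(Mul(Rational(-4, 3), 1296), -25) = Mul(-1728, -25) = 43200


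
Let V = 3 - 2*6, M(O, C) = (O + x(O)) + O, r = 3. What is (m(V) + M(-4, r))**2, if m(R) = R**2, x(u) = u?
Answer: 4761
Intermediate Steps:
M(O, C) = 3*O (M(O, C) = (O + O) + O = 2*O + O = 3*O)
V = -9 (V = 3 - 12 = -9)
(m(V) + M(-4, r))**2 = ((-9)**2 + 3*(-4))**2 = (81 - 12)**2 = 69**2 = 4761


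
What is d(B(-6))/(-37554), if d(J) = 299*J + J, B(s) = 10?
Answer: -500/6259 ≈ -0.079885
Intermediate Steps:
d(J) = 300*J
d(B(-6))/(-37554) = (300*10)/(-37554) = 3000*(-1/37554) = -500/6259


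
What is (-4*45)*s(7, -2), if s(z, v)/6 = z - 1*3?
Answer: -4320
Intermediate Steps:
s(z, v) = -18 + 6*z (s(z, v) = 6*(z - 1*3) = 6*(z - 3) = 6*(-3 + z) = -18 + 6*z)
(-4*45)*s(7, -2) = (-4*45)*(-18 + 6*7) = -180*(-18 + 42) = -180*24 = -4320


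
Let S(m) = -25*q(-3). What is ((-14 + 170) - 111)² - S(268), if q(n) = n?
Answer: 1950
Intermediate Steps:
S(m) = 75 (S(m) = -25*(-3) = 75)
((-14 + 170) - 111)² - S(268) = ((-14 + 170) - 111)² - 1*75 = (156 - 111)² - 75 = 45² - 75 = 2025 - 75 = 1950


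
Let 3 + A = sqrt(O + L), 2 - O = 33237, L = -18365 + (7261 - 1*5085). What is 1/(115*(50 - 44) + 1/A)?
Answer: 34108767/23535047161 + 4*I*sqrt(3089)/23535047161 ≈ 0.0014493 + 9.4461e-9*I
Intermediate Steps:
L = -16189 (L = -18365 + (7261 - 5085) = -18365 + 2176 = -16189)
O = -33235 (O = 2 - 1*33237 = 2 - 33237 = -33235)
A = -3 + 4*I*sqrt(3089) (A = -3 + sqrt(-33235 - 16189) = -3 + sqrt(-49424) = -3 + 4*I*sqrt(3089) ≈ -3.0 + 222.32*I)
1/(115*(50 - 44) + 1/A) = 1/(115*(50 - 44) + 1/(-3 + 4*I*sqrt(3089))) = 1/(115*6 + 1/(-3 + 4*I*sqrt(3089))) = 1/(690 + 1/(-3 + 4*I*sqrt(3089)))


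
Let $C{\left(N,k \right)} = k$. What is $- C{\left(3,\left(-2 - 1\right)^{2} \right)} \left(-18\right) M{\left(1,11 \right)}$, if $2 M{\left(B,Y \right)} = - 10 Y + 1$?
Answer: $-8829$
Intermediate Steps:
$M{\left(B,Y \right)} = \frac{1}{2} - 5 Y$ ($M{\left(B,Y \right)} = \frac{- 10 Y + 1}{2} = \frac{1 - 10 Y}{2} = \frac{1}{2} - 5 Y$)
$- C{\left(3,\left(-2 - 1\right)^{2} \right)} \left(-18\right) M{\left(1,11 \right)} = - \left(-2 - 1\right)^{2} \left(-18\right) \left(\frac{1}{2} - 55\right) = - \left(-3\right)^{2} \left(-18\right) \left(\frac{1}{2} - 55\right) = - \frac{9 \left(-18\right) \left(-109\right)}{2} = - \frac{\left(-162\right) \left(-109\right)}{2} = \left(-1\right) 8829 = -8829$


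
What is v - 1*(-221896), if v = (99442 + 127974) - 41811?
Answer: 407501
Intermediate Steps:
v = 185605 (v = 227416 - 41811 = 185605)
v - 1*(-221896) = 185605 - 1*(-221896) = 185605 + 221896 = 407501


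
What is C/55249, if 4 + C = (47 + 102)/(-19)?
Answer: -225/1049731 ≈ -0.00021434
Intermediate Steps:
C = -225/19 (C = -4 + (47 + 102)/(-19) = -4 - 1/19*149 = -4 - 149/19 = -225/19 ≈ -11.842)
C/55249 = -225/19/55249 = -225/19*1/55249 = -225/1049731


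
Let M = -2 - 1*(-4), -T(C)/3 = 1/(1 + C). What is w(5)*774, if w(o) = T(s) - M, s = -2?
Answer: 774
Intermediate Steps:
T(C) = -3/(1 + C)
M = 2 (M = -2 + 4 = 2)
w(o) = 1 (w(o) = -3/(1 - 2) - 1*2 = -3/(-1) - 2 = -3*(-1) - 2 = 3 - 2 = 1)
w(5)*774 = 1*774 = 774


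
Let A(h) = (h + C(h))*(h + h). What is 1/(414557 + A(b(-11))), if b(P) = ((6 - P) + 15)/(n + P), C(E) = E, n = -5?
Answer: 1/414573 ≈ 2.4121e-6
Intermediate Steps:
b(P) = (21 - P)/(-5 + P) (b(P) = ((6 - P) + 15)/(-5 + P) = (21 - P)/(-5 + P))
A(h) = 4*h² (A(h) = (h + h)*(h + h) = (2*h)*(2*h) = 4*h²)
1/(414557 + A(b(-11))) = 1/(414557 + 4*((21 - 1*(-11))/(-5 - 11))²) = 1/(414557 + 4*((21 + 11)/(-16))²) = 1/(414557 + 4*(-1/16*32)²) = 1/(414557 + 4*(-2)²) = 1/(414557 + 4*4) = 1/(414557 + 16) = 1/414573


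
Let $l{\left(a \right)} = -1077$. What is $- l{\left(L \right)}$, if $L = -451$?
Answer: $1077$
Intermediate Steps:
$- l{\left(L \right)} = \left(-1\right) \left(-1077\right) = 1077$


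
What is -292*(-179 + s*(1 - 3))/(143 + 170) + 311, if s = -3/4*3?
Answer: 148297/313 ≈ 473.79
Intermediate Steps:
s = -9/4 (s = -3*¼*3 = -¾*3 = -9/4 ≈ -2.2500)
-292*(-179 + s*(1 - 3))/(143 + 170) + 311 = -292*(-179 - 9*(1 - 3)/4)/(143 + 170) + 311 = -292*(-179 - 9/4*(-2))/313 + 311 = -292*(-179 + 9/2)/313 + 311 = -(-50954)/313 + 311 = -292*(-349/626) + 311 = 50954/313 + 311 = 148297/313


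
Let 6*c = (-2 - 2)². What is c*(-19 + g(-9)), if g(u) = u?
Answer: -224/3 ≈ -74.667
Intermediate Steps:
c = 8/3 (c = (-2 - 2)²/6 = (⅙)*(-4)² = (⅙)*16 = 8/3 ≈ 2.6667)
c*(-19 + g(-9)) = 8*(-19 - 9)/3 = (8/3)*(-28) = -224/3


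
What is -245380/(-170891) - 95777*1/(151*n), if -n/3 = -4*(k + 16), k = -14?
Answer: -15478170187/619308984 ≈ -24.993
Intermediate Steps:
n = 24 (n = -(-12)*(-14 + 16) = -(-12)*2 = -3*(-8) = 24)
-245380/(-170891) - 95777*1/(151*n) = -245380/(-170891) - 95777/(24*151) = -245380*(-1/170891) - 95777/3624 = 245380/170891 - 95777*1/3624 = 245380/170891 - 95777/3624 = -15478170187/619308984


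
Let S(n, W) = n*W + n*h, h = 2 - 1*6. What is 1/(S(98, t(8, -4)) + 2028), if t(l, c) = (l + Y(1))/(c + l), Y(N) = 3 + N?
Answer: 1/1930 ≈ 0.00051813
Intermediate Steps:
h = -4 (h = 2 - 6 = -4)
t(l, c) = (4 + l)/(c + l) (t(l, c) = (l + (3 + 1))/(c + l) = (l + 4)/(c + l) = (4 + l)/(c + l))
S(n, W) = -4*n + W*n (S(n, W) = n*W + n*(-4) = W*n - 4*n = -4*n + W*n)
1/(S(98, t(8, -4)) + 2028) = 1/(98*(-4 + (4 + 8)/(-4 + 8)) + 2028) = 1/(98*(-4 + 12/4) + 2028) = 1/(98*(-4 + (¼)*12) + 2028) = 1/(98*(-4 + 3) + 2028) = 1/(98*(-1) + 2028) = 1/(-98 + 2028) = 1/1930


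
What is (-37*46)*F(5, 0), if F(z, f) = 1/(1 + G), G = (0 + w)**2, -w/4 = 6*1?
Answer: -1702/577 ≈ -2.9497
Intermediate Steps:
w = -24 ≈ -24.000
G = 576 (G = (0 - 24)**2 = (-24)**2 = 576)
F(z, f) = 1/577 (F(z, f) = 1/(1 + 576) = 1/577)
(-37*46)*F(5, 0) = -37*46*(1/577) = -1702*1/577 = -1702/577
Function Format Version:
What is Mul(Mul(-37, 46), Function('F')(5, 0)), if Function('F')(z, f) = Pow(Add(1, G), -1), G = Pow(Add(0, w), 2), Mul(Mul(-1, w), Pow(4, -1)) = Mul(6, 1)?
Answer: Rational(-1702, 577) ≈ -2.9497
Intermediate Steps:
w = -24 (w = Mul(-4, Mul(6, 1)) = Mul(-4, 6) = -24)
G = 576 (G = Pow(Add(0, -24), 2) = Pow(-24, 2) = 576)
Function('F')(z, f) = Rational(1, 577) (Function('F')(z, f) = Pow(Add(1, 576), -1) = Pow(577, -1) = Rational(1, 577))
Mul(Mul(-37, 46), Function('F')(5, 0)) = Mul(Mul(-37, 46), Rational(1, 577)) = Mul(-1702, Rational(1, 577)) = Rational(-1702, 577)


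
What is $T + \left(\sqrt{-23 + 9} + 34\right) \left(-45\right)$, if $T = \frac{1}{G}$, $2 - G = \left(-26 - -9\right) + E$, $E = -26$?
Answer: $- \frac{68849}{45} - 45 i \sqrt{14} \approx -1530.0 - 168.37 i$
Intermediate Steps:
$G = 45$ ($G = 2 - \left(\left(-26 - -9\right) - 26\right) = 2 - \left(\left(-26 + 9\right) - 26\right) = 2 - \left(-17 - 26\right) = 2 - -43 = 2 + 43 = 45$)
$T = \frac{1}{45} \approx 0.022222$
$T + \left(\sqrt{-23 + 9} + 34\right) \left(-45\right) = \frac{1}{45} + \left(\sqrt{-23 + 9} + 34\right) \left(-45\right) = \frac{1}{45} + \left(\sqrt{-14} + 34\right) \left(-45\right) = \frac{1}{45} + \left(i \sqrt{14} + 34\right) \left(-45\right) = \frac{1}{45} + \left(34 + i \sqrt{14}\right) \left(-45\right) = \frac{1}{45} - \left(1530 + 45 i \sqrt{14}\right) = - \frac{68849}{45} - 45 i \sqrt{14}$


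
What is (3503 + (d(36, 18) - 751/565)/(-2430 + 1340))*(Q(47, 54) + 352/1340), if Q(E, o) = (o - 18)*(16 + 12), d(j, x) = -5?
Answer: 364337865463384/103154875 ≈ 3.5320e+6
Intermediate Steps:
Q(E, o) = -504 + 28*o (Q(E, o) = (-18 + o)*28 = -504 + 28*o)
(3503 + (d(36, 18) - 751/565)/(-2430 + 1340))*(Q(47, 54) + 352/1340) = (3503 + (-5 - 751/565)/(-2430 + 1340))*((-504 + 28*54) + 352/1340) = (3503 + (-5 - 751*1/565)/(-1090))*((-504 + 1512) + 352*(1/1340)) = (3503 + (-5 - 751/565)*(-1/1090))*(1008 + 88/335) = (3503 - 3576/565*(-1/1090))*(337768/335) = (3503 + 1788/307925)*(337768/335) = (1078663063/307925)*(337768/335) = 364337865463384/103154875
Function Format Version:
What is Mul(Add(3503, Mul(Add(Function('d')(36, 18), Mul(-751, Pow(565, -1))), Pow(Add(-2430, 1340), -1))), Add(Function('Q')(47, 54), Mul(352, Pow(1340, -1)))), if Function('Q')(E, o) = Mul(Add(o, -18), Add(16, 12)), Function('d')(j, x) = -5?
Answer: Rational(364337865463384, 103154875) ≈ 3.5320e+6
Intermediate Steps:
Function('Q')(E, o) = Add(-504, Mul(28, o)) (Function('Q')(E, o) = Mul(Add(-18, o), 28) = Add(-504, Mul(28, o)))
Mul(Add(3503, Mul(Add(Function('d')(36, 18), Mul(-751, Pow(565, -1))), Pow(Add(-2430, 1340), -1))), Add(Function('Q')(47, 54), Mul(352, Pow(1340, -1)))) = Mul(Add(3503, Mul(Add(-5, Mul(-751, Pow(565, -1))), Pow(Add(-2430, 1340), -1))), Add(Add(-504, Mul(28, 54)), Mul(352, Pow(1340, -1)))) = Mul(Add(3503, Mul(Add(-5, Mul(-751, Rational(1, 565))), Pow(-1090, -1))), Add(Add(-504, 1512), Mul(352, Rational(1, 1340)))) = Mul(Add(3503, Mul(Add(-5, Rational(-751, 565)), Rational(-1, 1090))), Add(1008, Rational(88, 335))) = Mul(Add(3503, Mul(Rational(-3576, 565), Rational(-1, 1090))), Rational(337768, 335)) = Mul(Add(3503, Rational(1788, 307925)), Rational(337768, 335)) = Mul(Rational(1078663063, 307925), Rational(337768, 335)) = Rational(364337865463384, 103154875)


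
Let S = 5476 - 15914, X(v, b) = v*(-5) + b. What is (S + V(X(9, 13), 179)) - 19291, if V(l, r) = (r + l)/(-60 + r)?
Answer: -505372/17 ≈ -29728.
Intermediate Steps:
X(v, b) = b - 5*v (X(v, b) = -5*v + b = b - 5*v)
V(l, r) = (l + r)/(-60 + r)
S = -10438
(S + V(X(9, 13), 179)) - 19291 = (-10438 + ((13 - 5*9) + 179)/(-60 + 179)) - 19291 = (-10438 + ((13 - 45) + 179)/119) - 19291 = (-10438 + (-32 + 179)/119) - 19291 = (-10438 + (1/119)*147) - 19291 = (-10438 + 21/17) - 19291 = -177425/17 - 19291 = -505372/17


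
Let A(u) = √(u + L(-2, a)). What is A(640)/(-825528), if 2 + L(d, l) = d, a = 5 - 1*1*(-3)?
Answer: -√159/412764 ≈ -3.0549e-5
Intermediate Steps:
a = 8 (a = 5 - 1*(-3) = 5 + 3 = 8)
L(d, l) = -2 + d
A(u) = √(-4 + u) (A(u) = √(u + (-2 - 2)) = √(u - 4) = √(-4 + u))
A(640)/(-825528) = √(-4 + 640)/(-825528) = √636*(-1/825528) = (2*√159)*(-1/825528) = -√159/412764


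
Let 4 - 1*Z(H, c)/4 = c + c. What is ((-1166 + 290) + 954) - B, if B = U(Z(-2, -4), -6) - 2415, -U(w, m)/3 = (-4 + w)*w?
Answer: 8829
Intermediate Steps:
Z(H, c) = 16 - 8*c (Z(H, c) = 16 - 4*(c + c) = 16 - 8*c)
U(w, m) = -3*w*(-4 + w) (U(w, m) = -3*(-4 + w)*w = -3*w*(-4 + w))
B = -8751 (B = 3*(16 - 8*(-4))*(4 - (16 - 8*(-4))) - 2415 = 3*(16 + 32)*(4 - (16 + 32)) - 2415 = 3*48*(4 - 1*48) - 2415 = 3*48*(4 - 48) - 2415 = 3*48*(-44) - 2415 = -6336 - 2415 = -8751)
((-1166 + 290) + 954) - B = ((-1166 + 290) + 954) - 1*(-8751) = (-876 + 954) + 8751 = 78 + 8751 = 8829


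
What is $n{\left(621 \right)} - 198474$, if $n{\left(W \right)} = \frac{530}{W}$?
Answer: $- \frac{123251824}{621} \approx -1.9847 \cdot 10^{5}$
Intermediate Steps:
$n{\left(621 \right)} - 198474 = \frac{530}{621} - 198474 = - \frac{123251824}{621}$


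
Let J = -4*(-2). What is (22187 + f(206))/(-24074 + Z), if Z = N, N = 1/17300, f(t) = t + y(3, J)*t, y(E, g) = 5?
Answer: -405217900/416480199 ≈ -0.97296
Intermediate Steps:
J = 8
f(t) = 6*t (f(t) = t + 5*t = 6*t)
N = 1/17300 ≈ 5.7803e-5
Z = 1/17300 ≈ 5.7803e-5
(22187 + f(206))/(-24074 + Z) = (22187 + 6*206)/(-24074 + 1/17300) = (22187 + 1236)/(-416480199/17300) = 23423*(-17300/416480199) = -405217900/416480199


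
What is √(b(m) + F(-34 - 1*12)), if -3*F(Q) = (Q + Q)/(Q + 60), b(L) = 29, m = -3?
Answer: √13755/21 ≈ 5.5848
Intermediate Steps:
F(Q) = -2*Q/(3*(60 + Q)) (F(Q) = -(Q + Q)/(3*(Q + 60)) = -2*Q/(3*(60 + Q)))
√(b(m) + F(-34 - 1*12)) = √(29 - 2*(-34 - 1*12)/(180 + 3*(-34 - 1*12))) = √(29 - 2*(-34 - 12)/(180 + 3*(-34 - 12))) = √(29 - 2*(-46)/(180 + 3*(-46))) = √(29 - 2*(-46)/(180 - 138)) = √(29 - 2*(-46)/42) = √(29 - 2*(-46)*1/42) = √(29 + 46/21) = √(655/21) = √13755/21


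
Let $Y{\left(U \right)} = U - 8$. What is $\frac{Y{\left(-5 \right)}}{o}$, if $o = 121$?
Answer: $- \frac{13}{121} \approx -0.10744$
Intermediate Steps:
$Y{\left(U \right)} = -8 + U$ ($Y{\left(U \right)} = U - 8 = -8 + U$)
$\frac{Y{\left(-5 \right)}}{o} = \frac{-8 - 5}{121} = \left(-13\right) \frac{1}{121} = - \frac{13}{121}$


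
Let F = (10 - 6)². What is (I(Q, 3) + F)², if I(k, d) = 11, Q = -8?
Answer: 729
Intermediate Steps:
F = 16 (F = 4² = 16)
(I(Q, 3) + F)² = (11 + 16)² = 27² = 729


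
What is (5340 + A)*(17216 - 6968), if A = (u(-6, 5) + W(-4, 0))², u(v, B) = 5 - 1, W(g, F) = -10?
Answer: 55093248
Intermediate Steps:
u(v, B) = 4
A = 36 (A = (4 - 10)² = (-6)² = 36)
(5340 + A)*(17216 - 6968) = (5340 + 36)*(17216 - 6968) = 5376*10248 = 55093248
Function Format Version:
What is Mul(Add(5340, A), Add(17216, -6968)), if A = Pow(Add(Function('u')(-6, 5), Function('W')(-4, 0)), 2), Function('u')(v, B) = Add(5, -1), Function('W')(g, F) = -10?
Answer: 55093248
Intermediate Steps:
Function('u')(v, B) = 4
A = 36 (A = Pow(Add(4, -10), 2) = Pow(-6, 2) = 36)
Mul(Add(5340, A), Add(17216, -6968)) = Mul(Add(5340, 36), Add(17216, -6968)) = Mul(5376, 10248) = 55093248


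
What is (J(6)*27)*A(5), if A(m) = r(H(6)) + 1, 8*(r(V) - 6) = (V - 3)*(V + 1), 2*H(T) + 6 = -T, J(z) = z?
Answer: 8181/4 ≈ 2045.3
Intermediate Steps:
H(T) = -3 - T/2 (H(T) = -3 + (-T)/2 = -3 - T/2)
r(V) = 6 + (1 + V)*(-3 + V)/8 (r(V) = 6 + ((V - 3)*(V + 1))/8 = 6 + ((-3 + V)*(1 + V))/8 = 6 + ((1 + V)*(-3 + V))/8 = 6 + (1 + V)*(-3 + V)/8)
A(m) = 101/8 (A(m) = (45/8 - (-3 - ½*6)/4 + (-3 - ½*6)²/8) + 1 = (45/8 - (-3 - 3)/4 + (-3 - 3)²/8) + 1 = (45/8 - ¼*(-6) + (⅛)*(-6)²) + 1 = (45/8 + 3/2 + (⅛)*36) + 1 = (45/8 + 3/2 + 9/2) + 1 = 93/8 + 1 = 101/8)
(J(6)*27)*A(5) = (6*27)*(101/8) = 162*(101/8) = 8181/4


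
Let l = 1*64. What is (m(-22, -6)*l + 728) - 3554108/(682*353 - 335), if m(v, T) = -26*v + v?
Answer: 8633932300/240411 ≈ 35913.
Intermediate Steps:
m(v, T) = -25*v
l = 64
(m(-22, -6)*l + 728) - 3554108/(682*353 - 335) = (-25*(-22)*64 + 728) - 3554108/(682*353 - 335) = (550*64 + 728) - 3554108/(240746 - 335) = (35200 + 728) - 3554108/240411 = 35928 - 3554108*1/240411 = 35928 - 3554108/240411 = 8633932300/240411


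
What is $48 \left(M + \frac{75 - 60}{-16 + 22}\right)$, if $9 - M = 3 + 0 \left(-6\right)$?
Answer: $408$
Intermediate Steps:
$M = 6$ ($M = 9 - \left(3 + 0 \left(-6\right)\right) = 9 - \left(3 + 0\right) = 9 - 3 = 6$)
$48 \left(M + \frac{75 - 60}{-16 + 22}\right) = 48 \left(6 + \frac{75 - 60}{-16 + 22}\right) = 48 \left(6 + \frac{15}{6}\right) = 48 \left(6 + 15 \cdot \frac{1}{6}\right) = 48 \left(6 + \frac{5}{2}\right) = 48 \cdot \frac{17}{2} = 408$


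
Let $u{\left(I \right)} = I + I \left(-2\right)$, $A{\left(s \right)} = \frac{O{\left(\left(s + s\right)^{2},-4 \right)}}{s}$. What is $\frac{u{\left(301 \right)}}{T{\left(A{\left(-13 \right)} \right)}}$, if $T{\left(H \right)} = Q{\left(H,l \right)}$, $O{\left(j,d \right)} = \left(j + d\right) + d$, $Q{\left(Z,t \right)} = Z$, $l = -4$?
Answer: $\frac{3913}{668} \approx 5.8578$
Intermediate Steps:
$O{\left(j,d \right)} = j + 2 d$ ($O{\left(j,d \right)} = \left(d + j\right) + d = j + 2 d$)
$A{\left(s \right)} = \frac{-8 + 4 s^{2}}{s}$ ($A{\left(s \right)} = \frac{\left(s + s\right)^{2} + 2 \left(-4\right)}{s} = \frac{\left(2 s\right)^{2} - 8}{s} = \frac{4 s^{2} - 8}{s} = \frac{-8 + 4 s^{2}}{s}$)
$u{\left(I \right)} = - I$ ($u{\left(I \right)} = I - 2 I = - I$)
$T{\left(H \right)} = H$
$\frac{u{\left(301 \right)}}{T{\left(A{\left(-13 \right)} \right)}} = \frac{\left(-1\right) 301}{- \frac{8}{-13} + 4 \left(-13\right)} = - \frac{301}{\left(-8\right) \left(- \frac{1}{13}\right) - 52} = - \frac{301}{\frac{8}{13} - 52} = - \frac{301}{- \frac{668}{13}} = \left(-301\right) \left(- \frac{13}{668}\right) = \frac{3913}{668}$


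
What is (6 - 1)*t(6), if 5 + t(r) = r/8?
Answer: -85/4 ≈ -21.250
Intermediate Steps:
t(r) = -5 + r/8
(6 - 1)*t(6) = (6 - 1)*(-5 + (1/8)*6) = 5*(-5 + 3/4) = 5*(-17/4) = -85/4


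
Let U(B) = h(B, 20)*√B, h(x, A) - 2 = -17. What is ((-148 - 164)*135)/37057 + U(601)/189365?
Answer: -42120/37057 - 3*√601/37873 ≈ -1.1386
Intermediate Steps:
h(x, A) = -15 (h(x, A) = 2 - 17 = -15)
U(B) = -15*√B
((-148 - 164)*135)/37057 + U(601)/189365 = ((-148 - 164)*135)/37057 - 15*√601/189365 = -312*135*(1/37057) - 15*√601*(1/189365) = -42120*1/37057 - 3*√601/37873 = -42120/37057 - 3*√601/37873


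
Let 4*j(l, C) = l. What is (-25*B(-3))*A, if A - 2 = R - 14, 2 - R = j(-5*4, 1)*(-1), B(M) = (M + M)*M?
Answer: 6750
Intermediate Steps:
j(l, C) = l/4
B(M) = 2*M² (B(M) = (2*M)*M = 2*M²)
R = -3 (R = 2 - (-5*4)/4*(-1) = 2 - (¼)*(-20)*(-1) = 2 - (-5)*(-1) = 2 - 1*5 = 2 - 5 = -3)
A = -15 (A = 2 + (-3 - 14) = 2 - 17 = -15)
(-25*B(-3))*A = -50*(-3)²*(-15) = -50*9*(-15) = -25*18*(-15) = -450*(-15) = 6750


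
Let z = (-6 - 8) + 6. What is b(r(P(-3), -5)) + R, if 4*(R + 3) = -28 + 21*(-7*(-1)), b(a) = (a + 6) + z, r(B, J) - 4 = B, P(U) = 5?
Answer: 135/4 ≈ 33.750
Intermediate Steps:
r(B, J) = 4 + B
z = -8 (z = -14 + 6 = -8)
b(a) = -2 + a (b(a) = (a + 6) - 8 = (6 + a) - 8 = -2 + a)
R = 107/4 (R = -3 + (-28 + 21*(-7*(-1)))/4 = -3 + (-28 + 21*7)/4 = -3 + (-28 + 147)/4 = -3 + (1/4)*119 = -3 + 119/4 = 107/4 ≈ 26.750)
b(r(P(-3), -5)) + R = (-2 + (4 + 5)) + 107/4 = (-2 + 9) + 107/4 = 7 + 107/4 = 135/4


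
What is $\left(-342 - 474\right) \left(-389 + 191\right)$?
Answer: $161568$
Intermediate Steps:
$\left(-342 - 474\right) \left(-389 + 191\right) = \left(-816\right) \left(-198\right) = 161568$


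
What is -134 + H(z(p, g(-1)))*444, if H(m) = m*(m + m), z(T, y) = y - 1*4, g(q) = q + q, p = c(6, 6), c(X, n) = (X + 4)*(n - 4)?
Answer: 31834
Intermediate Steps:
c(X, n) = (-4 + n)*(4 + X) (c(X, n) = (4 + X)*(-4 + n) = (-4 + n)*(4 + X))
p = 20 (p = -16 - 4*6 + 4*6 + 6*6 = -16 - 24 + 24 + 36 = 20)
g(q) = 2*q
z(T, y) = -4 + y (z(T, y) = y - 4 = -4 + y)
H(m) = 2*m² (H(m) = m*(2*m) = 2*m²)
-134 + H(z(p, g(-1)))*444 = -134 + (2*(-4 + 2*(-1))²)*444 = -134 + (2*(-4 - 2)²)*444 = -134 + (2*(-6)²)*444 = -134 + (2*36)*444 = -134 + 72*444 = -134 + 31968 = 31834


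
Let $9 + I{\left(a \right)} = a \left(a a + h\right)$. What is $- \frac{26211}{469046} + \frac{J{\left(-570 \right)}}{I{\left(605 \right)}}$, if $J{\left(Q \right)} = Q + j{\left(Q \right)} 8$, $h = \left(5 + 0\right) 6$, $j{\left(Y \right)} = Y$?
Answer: $- \frac{2903589935553}{51938229532118} \approx -0.055905$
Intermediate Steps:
$h = 30$ ($h = 5 \cdot 6 = 30$)
$I{\left(a \right)} = -9 + a \left(30 + a^{2}\right)$ ($I{\left(a \right)} = -9 + a \left(a a + 30\right) = -9 + a \left(a^{2} + 30\right) = -9 + a \left(30 + a^{2}\right)$)
$J{\left(Q \right)} = 9 Q$ ($J{\left(Q \right)} = Q + Q 8 = Q + 8 Q = 9 Q$)
$- \frac{26211}{469046} + \frac{J{\left(-570 \right)}}{I{\left(605 \right)}} = - \frac{26211}{469046} + \frac{9 \left(-570\right)}{-9 + 605^{3} + 30 \cdot 605} = \left(-26211\right) \frac{1}{469046} - \frac{5130}{-9 + 221445125 + 18150} = - \frac{26211}{469046} - \frac{5130}{221463266} = - \frac{26211}{469046} - \frac{2565}{110731633} = - \frac{2903589935553}{51938229532118}$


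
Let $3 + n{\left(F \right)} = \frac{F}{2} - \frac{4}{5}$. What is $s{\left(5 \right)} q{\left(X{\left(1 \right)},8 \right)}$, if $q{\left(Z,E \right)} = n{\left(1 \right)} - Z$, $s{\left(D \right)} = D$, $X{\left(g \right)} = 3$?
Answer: $- \frac{63}{2} \approx -31.5$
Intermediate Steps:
$n{\left(F \right)} = - \frac{19}{5} + \frac{F}{2}$ ($n{\left(F \right)} = -3 + \left(\frac{F}{2} - \frac{4}{5}\right) = -3 + \left(- \frac{4}{5} + \frac{F}{2}\right) = - \frac{19}{5} + \frac{F}{2}$)
$q{\left(Z,E \right)} = - \frac{33}{10} - Z$ ($q{\left(Z,E \right)} = \left(- \frac{19}{5} + \frac{1}{2} \cdot 1\right) - Z = \left(- \frac{19}{5} + \frac{1}{2}\right) - Z = - \frac{33}{10} - Z$)
$s{\left(5 \right)} q{\left(X{\left(1 \right)},8 \right)} = 5 \left(- \frac{33}{10} - 3\right) = 5 \left(- \frac{63}{10}\right) = - \frac{63}{2}$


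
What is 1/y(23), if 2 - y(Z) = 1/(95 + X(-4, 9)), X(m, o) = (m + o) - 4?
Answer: 96/191 ≈ 0.50262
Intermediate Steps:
X(m, o) = -4 + m + o
y(Z) = 191/96 (y(Z) = 2 - 1/(95 + (-4 - 4 + 9)) = 2 - 1/(95 + 1) = 2 - 1/96 = 191/96)
1/y(23) = 1/(191/96) = 96/191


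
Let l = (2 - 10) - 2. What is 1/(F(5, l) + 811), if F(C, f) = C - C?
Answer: 1/811 ≈ 0.0012330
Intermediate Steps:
l = -10 (l = -8 - 2 = -10)
F(C, f) = 0
1/(F(5, l) + 811) = 1/(0 + 811) = 1/811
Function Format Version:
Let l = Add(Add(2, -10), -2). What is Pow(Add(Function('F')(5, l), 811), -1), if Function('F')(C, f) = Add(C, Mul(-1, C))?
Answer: Rational(1, 811) ≈ 0.0012330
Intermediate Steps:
l = -10 (l = Add(-8, -2) = -10)
Function('F')(C, f) = 0
Pow(Add(Function('F')(5, l), 811), -1) = Pow(Add(0, 811), -1) = Pow(811, -1) = Rational(1, 811)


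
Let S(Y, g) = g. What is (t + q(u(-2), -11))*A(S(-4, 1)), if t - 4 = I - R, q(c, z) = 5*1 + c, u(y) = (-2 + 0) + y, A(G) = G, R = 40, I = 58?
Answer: 23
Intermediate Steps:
u(y) = -2 + y
q(c, z) = 5 + c
t = 22 (t = 4 + (58 - 1*40) = 4 + (58 - 40) = 4 + 18 = 22)
(t + q(u(-2), -11))*A(S(-4, 1)) = (22 + (5 + (-2 - 2)))*1 = (22 + (5 - 4))*1 = (22 + 1)*1 = 23*1 = 23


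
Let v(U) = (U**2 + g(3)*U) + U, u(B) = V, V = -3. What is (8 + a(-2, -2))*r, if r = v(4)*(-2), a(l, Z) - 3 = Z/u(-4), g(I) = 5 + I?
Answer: -3640/3 ≈ -1213.3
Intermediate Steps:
u(B) = -3
a(l, Z) = 3 - Z/3 (a(l, Z) = 3 + Z/(-3) = 3 + Z*(-1/3) = 3 - Z/3)
v(U) = U**2 + 9*U (v(U) = (U**2 + (5 + 3)*U) + U = (U**2 + 8*U) + U = U**2 + 9*U)
r = -104 (r = (4*(9 + 4))*(-2) = (4*13)*(-2) = 52*(-2) = -104)
(8 + a(-2, -2))*r = (8 + (3 - 1/3*(-2)))*(-104) = (8 + (3 + 2/3))*(-104) = (8 + 11/3)*(-104) = (35/3)*(-104) = -3640/3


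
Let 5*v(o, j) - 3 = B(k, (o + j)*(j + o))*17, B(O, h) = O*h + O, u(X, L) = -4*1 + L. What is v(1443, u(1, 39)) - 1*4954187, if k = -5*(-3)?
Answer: 532272743/5 ≈ 1.0645e+8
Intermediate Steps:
k = 15
u(X, L) = -4 + L
B(O, h) = O + O*h
v(o, j) = 258/5 + 51*(j + o)**2 (v(o, j) = 3/5 + ((15*(1 + (o + j)*(j + o)))*17)/5 = 3/5 + ((15*(1 + (j + o)*(j + o)))*17)/5 = 3/5 + ((15*(1 + (j + o)**2))*17)/5 = 3/5 + ((15 + 15*(j + o)**2)*17)/5 = 3/5 + (255 + 255*(j + o)**2)/5 = 3/5 + (51 + 51*(j + o)**2) = 258/5 + 51*(j + o)**2)
v(1443, u(1, 39)) - 1*4954187 = (258/5 + 51*(-4 + 39)**2 + 51*1443**2 + 102*(-4 + 39)*1443) - 1*4954187 = (258/5 + 51*35**2 + 51*2082249 + 102*35*1443) - 4954187 = (258/5 + 51*1225 + 106194699 + 5151510) - 4954187 = (258/5 + 62475 + 106194699 + 5151510) - 4954187 = 557043678/5 - 4954187 = 532272743/5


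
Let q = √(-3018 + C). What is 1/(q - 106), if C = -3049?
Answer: -106/17303 - I*√6067/17303 ≈ -0.0061261 - 0.0045016*I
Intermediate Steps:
q = I*√6067 (q = √(-3018 - 3049) = √(-6067) = I*√6067 ≈ 77.891*I)
1/(q - 106) = 1/(I*√6067 - 106) = 1/(-106 + I*√6067)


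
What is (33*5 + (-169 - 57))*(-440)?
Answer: 26840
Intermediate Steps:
(33*5 + (-169 - 57))*(-440) = (165 - 226)*(-440) = -61*(-440) = 26840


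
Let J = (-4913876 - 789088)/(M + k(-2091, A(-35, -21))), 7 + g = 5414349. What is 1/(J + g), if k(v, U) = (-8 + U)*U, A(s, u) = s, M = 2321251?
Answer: 193563/1048015805299 ≈ 1.8469e-7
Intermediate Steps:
k(v, U) = U*(-8 + U)
g = 5414342 (g = -7 + 5414349 = 5414342)
J = -475247/193563 (J = (-4913876 - 789088)/(2321251 - 35*(-8 - 35)) = -5702964/(2321251 - 35*(-43)) = -5702964/(2321251 + 1505) = -5702964/2322756 = -5702964*1/2322756 = -475247/193563 ≈ -2.4553)
1/(J + g) = 1/(-475247/193563 + 5414342) = 1/(1048015805299/193563) = 193563/1048015805299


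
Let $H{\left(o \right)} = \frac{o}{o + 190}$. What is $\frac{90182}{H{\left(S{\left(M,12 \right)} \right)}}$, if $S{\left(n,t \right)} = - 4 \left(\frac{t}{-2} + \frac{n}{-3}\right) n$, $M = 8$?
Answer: $\frac{31608791}{208} \approx 1.5197 \cdot 10^{5}$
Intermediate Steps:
$S{\left(n,t \right)} = n \left(2 t + \frac{4 n}{3}\right)$ ($S{\left(n,t \right)} = - 4 \left(t \left(- \frac{1}{2}\right) + n \left(- \frac{1}{3}\right)\right) n = - 4 \left(- \frac{t}{2} - \frac{n}{3}\right) n = \left(2 t + \frac{4 n}{3}\right) n = n \left(2 t + \frac{4 n}{3}\right)$)
$H{\left(o \right)} = \frac{o}{190 + o}$
$\frac{90182}{H{\left(S{\left(M,12 \right)} \right)}} = \frac{90182}{\frac{2}{3} \cdot 8 \left(2 \cdot 8 + 3 \cdot 12\right) \frac{1}{190 + \frac{2}{3} \cdot 8 \left(2 \cdot 8 + 3 \cdot 12\right)}} = \frac{90182}{\frac{2}{3} \cdot 8 \left(16 + 36\right) \frac{1}{190 + \frac{2}{3} \cdot 8 \left(16 + 36\right)}} = \frac{90182}{\frac{2}{3} \cdot 8 \cdot 52 \frac{1}{190 + \frac{2}{3} \cdot 8 \cdot 52}} = \frac{90182}{\frac{832}{3} \frac{1}{190 + \frac{832}{3}}} = \frac{90182}{\frac{832}{3} \frac{1}{\frac{1402}{3}}} = \frac{90182}{\frac{832}{3} \cdot \frac{3}{1402}} = \frac{90182}{\frac{416}{701}} = 90182 \cdot \frac{701}{416} = \frac{31608791}{208}$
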